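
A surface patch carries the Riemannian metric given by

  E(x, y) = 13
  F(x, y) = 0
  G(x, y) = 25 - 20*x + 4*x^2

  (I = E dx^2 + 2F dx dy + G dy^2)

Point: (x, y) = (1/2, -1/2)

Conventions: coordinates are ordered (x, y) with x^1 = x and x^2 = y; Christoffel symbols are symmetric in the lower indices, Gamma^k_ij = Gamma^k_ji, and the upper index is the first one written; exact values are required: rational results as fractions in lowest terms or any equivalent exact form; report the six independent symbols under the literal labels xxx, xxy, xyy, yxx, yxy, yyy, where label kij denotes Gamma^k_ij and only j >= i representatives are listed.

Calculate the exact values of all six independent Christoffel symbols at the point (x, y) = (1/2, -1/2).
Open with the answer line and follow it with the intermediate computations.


Answer: Gamma_xxx = 0, Gamma_xxy = 0, Gamma_xyy = 8/13, Gamma_yxx = 0, Gamma_yxy = -1/2, Gamma_yyy = 0

E = 13, F = 0, G = 16 at the point
E_x = 0, E_y = 0, F_x = 0, F_y = 0, G_x = -16, G_y = 0
EG - F^2 = 208;  g^inv = (1/208) * [[16, 0], [0, 13]]
first-kind symbols [ij,l] = (1/2)(d_i g_jl + d_j g_il - d_l g_ij): [xx,x] = E_x/2 = 0, [xx,y] = F_x - E_y/2 = 0, [xy,x] = E_y/2 = 0, [xy,y] = G_x/2 = -8, [yy,x] = F_y - G_x/2 = 8, [yy,y] = G_y/2 = 0
Gamma^x_ij = (G*[ij,x] - F*[ij,y])/(EG - F^2), Gamma^y_ij = (E*[ij,y] - F*[ij,x])/(EG - F^2)


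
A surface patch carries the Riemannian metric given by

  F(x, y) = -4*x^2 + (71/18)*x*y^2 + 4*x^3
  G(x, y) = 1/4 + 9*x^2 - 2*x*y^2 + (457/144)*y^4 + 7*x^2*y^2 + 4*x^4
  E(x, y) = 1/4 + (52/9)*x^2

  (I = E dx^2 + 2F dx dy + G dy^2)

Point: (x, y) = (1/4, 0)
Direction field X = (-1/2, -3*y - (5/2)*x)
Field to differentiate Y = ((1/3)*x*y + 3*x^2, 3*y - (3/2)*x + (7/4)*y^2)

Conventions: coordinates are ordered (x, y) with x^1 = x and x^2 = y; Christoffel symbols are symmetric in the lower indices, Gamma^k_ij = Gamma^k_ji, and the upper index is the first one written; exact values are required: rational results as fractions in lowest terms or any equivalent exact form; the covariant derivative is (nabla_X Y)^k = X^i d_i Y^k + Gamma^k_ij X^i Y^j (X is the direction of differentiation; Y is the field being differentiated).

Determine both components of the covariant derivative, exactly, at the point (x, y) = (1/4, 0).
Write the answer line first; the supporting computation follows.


Answer: (nabla_X Y)^x = -794089/416640, (nabla_X Y)^y = -35823/34720

E = 11/18, F = -3/16, G = 53/64 at the point
E_x = 26/9, E_y = 0, F_x = -5/4, F_y = 0, G_x = 19/4, G_y = 0
EG - F^2 = 1085/2304;  g^inv = (2304/1085) * [[53/64, 3/16], [3/16, 11/18]]
first-kind symbols [ij,l] = (1/2)(d_i g_jl + d_j g_il - d_l g_ij): [xx,x] = E_x/2 = 13/9, [xx,y] = F_x - E_y/2 = -5/4, [xy,x] = E_y/2 = 0, [xy,y] = G_x/2 = 19/8, [yy,x] = F_y - G_x/2 = -19/8, [yy,y] = G_y/2 = 0
Gamma^x_ij = (G*[ij,x] - F*[ij,y])/(EG - F^2), Gamma^y_ij = (E*[ij,y] - F*[ij,x])/(EG - F^2)
Gamma_xxx = 2216/1085, Gamma_xxy = 1026/1085, Gamma_xyy = -9063/2170, Gamma_yxx = -1136/1085, Gamma_yxy = 3344/1085, Gamma_yyy = -1026/1085
X = (-1/2, -5/8), Y = (3/16, -3/8) at the point


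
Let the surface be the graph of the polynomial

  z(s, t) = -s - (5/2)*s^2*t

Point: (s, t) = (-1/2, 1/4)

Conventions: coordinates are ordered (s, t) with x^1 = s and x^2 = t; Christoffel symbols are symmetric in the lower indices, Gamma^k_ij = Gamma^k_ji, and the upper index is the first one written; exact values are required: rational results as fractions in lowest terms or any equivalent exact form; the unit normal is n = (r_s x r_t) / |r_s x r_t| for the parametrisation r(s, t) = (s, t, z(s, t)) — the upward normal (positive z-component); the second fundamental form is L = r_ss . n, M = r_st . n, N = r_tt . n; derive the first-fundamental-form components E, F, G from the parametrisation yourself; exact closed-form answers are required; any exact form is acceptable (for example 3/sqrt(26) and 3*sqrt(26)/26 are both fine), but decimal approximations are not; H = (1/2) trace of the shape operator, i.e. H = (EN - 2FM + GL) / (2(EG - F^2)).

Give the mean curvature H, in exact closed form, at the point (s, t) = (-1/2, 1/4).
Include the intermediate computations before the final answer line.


z_s = -3/8, z_t = -5/8, z_ss = -5/4, z_st = 5/2, z_tt = 0
E = 73/64, F = 15/64, G = 89/64; answer radicand W^2 = 49/32
unnormalised second-form numerators: l = -5/4, m = 5/2, n = 0; L = l/sqrt(49/32), and similarly M = m/sqrt(W^2), N = n/sqrt(W^2)
H = (E*n - 2*F*m + G*l) / (2*(EG - F^2)*sqrt(W^2)); E*n - 2*F*m + G*l = -745/256, EG - F^2 = 49/32, so H = (-745/784)/sqrt(49/32)

Answer: H = -745*sqrt(2)/1372


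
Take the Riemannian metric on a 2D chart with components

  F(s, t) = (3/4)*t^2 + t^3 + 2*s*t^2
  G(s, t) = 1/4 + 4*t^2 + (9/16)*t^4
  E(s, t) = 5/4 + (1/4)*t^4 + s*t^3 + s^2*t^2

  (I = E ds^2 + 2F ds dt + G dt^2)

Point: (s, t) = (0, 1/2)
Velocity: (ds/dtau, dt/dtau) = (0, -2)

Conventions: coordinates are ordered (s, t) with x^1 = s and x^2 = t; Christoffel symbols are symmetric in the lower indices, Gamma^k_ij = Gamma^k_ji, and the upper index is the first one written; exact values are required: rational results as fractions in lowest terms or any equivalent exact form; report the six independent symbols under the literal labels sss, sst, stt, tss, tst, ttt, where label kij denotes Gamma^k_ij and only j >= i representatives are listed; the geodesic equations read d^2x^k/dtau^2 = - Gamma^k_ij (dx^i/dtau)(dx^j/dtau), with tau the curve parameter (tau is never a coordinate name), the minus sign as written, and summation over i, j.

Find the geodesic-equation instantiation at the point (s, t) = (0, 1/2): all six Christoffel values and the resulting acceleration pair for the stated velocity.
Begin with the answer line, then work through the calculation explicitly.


Answer: Gamma_sss = -924/25049, Gamma_sst = 1316/25049, Gamma_stt = 20624/25049, Gamma_tss = 8752/25049, Gamma_tst = -320/25049, Gamma_ttt = 36708/25049; accelerations (d^2s/dtau^2, d^2t/dtau^2) = (-82496/25049, -146832/25049)

E = 81/64, F = 5/16, G = 329/256 at the point
E_s = 1/8, E_t = 1/8, F_s = 1/2, F_t = 3/2, G_s = 0, G_t = 137/32
EG - F^2 = 25049/16384;  g^inv = (16384/25049) * [[329/256, -5/16], [-5/16, 81/64]]
first-kind symbols [ij,l] = (1/2)(d_i g_jl + d_j g_il - d_l g_ij): [ss,s] = E_s/2 = 1/16, [ss,t] = F_s - E_t/2 = 7/16, [st,s] = E_t/2 = 1/16, [st,t] = G_s/2 = 0, [tt,s] = F_t - G_s/2 = 3/2, [tt,t] = G_t/2 = 137/64
Gamma^s_ij = (G*[ij,s] - F*[ij,t])/(EG - F^2), Gamma^t_ij = (E*[ij,t] - F*[ij,s])/(EG - F^2)
Gamma_sss = -924/25049, Gamma_sst = 1316/25049, Gamma_stt = 20624/25049, Gamma_tss = 8752/25049, Gamma_tst = -320/25049, Gamma_ttt = 36708/25049
d^2s/dtau^2 = -(Gamma_sss*(0)^2 + 2*Gamma_sst*(0)*(-2) + Gamma_stt*(-2)^2) = -82496/25049
d^2t/dtau^2 = -(Gamma_tss*(0)^2 + 2*Gamma_tst*(0)*(-2) + Gamma_ttt*(-2)^2) = -146832/25049


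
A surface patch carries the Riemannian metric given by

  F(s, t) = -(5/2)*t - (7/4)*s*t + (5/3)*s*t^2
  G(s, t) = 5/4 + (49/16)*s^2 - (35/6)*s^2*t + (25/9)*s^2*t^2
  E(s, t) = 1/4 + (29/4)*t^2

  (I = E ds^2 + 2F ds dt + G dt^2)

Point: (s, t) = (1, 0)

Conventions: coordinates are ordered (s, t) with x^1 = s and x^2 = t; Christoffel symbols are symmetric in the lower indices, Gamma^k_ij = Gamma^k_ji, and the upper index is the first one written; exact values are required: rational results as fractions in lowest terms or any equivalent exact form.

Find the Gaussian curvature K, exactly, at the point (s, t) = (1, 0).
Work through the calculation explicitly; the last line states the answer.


E = 1/4, F = 0, G = 69/16, EG - F^2 = 69/64 at the point
E_s = 0, E_t = 0, F_s = 0, F_t = -17/4, G_s = 49/8, G_t = -35/6
E_tt = 29/2, F_st = -7/4, G_ss = 49/8
The intrinsic route: Brioschi's K = (det M1 - det M2)/(EG - F^2)^2.
M1 = [[-E_tt/2 + F_st - G_ss/2, E_s/2, F_s - E_t/2], [F_t - G_s/2, E, F], [G_t/2, F, G]] = [[-193/16, 0, 0], [-117/16, 1/4, 0], [-35/12, 0, 69/16]]; det M1 = -13317/1024
M2 = [[0, E_t/2, G_s/2], [E_t/2, E, F], [G_s/2, F, G]] = [[0, 0, 49/16], [0, 1/4, 0], [49/16, 0, 69/16]]; det M2 = -2401/1024
det M1 - det M2 = -2729/256; K = -2729/256 / (69/64)^2 = -43664/4761

Answer: K = -43664/4761


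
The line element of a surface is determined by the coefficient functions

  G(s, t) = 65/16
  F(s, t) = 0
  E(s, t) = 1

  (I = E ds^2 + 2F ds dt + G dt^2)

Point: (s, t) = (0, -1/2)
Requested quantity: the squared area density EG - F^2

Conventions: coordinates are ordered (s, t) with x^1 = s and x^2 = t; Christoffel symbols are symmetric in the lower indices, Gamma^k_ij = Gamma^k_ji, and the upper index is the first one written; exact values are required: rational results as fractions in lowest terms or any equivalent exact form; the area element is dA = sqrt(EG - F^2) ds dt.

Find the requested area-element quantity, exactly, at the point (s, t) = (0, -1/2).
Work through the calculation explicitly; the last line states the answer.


E = 1, F = 0, G = 65/16; EG - F^2 = 65/16

Answer: EG - F^2 = 65/16


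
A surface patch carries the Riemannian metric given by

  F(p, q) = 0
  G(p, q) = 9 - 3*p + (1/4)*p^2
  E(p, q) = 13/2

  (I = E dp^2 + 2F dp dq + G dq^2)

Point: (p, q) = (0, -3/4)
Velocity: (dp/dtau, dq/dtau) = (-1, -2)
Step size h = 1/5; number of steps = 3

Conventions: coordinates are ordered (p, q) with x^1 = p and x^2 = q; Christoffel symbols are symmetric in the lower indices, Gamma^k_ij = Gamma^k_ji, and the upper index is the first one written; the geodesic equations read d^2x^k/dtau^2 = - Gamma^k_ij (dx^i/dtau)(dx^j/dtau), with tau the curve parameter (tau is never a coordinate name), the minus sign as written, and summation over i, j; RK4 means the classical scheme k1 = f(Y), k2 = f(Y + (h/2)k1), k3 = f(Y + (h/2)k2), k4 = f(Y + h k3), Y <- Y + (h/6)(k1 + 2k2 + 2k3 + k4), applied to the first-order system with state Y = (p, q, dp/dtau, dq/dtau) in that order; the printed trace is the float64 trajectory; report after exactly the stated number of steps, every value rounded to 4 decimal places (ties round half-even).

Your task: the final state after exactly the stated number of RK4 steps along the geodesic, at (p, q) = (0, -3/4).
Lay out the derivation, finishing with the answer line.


f(Y) = (dp/dtau, dq/dtau, -Gamma^p_ij Y'^i Y'^j, -Gamma^q_ij Y'^i Y'^j) with the Gammas evaluated at the stage position; h = 0.200000; intermediate values shown to 6 dp
step 0: p = 0.0000, q = -0.7500, dp/dtau = -1.0000, dq/dtau = -2.0000
step 1:
  k1: at (p, q) = (0.000000, -0.750000), (dp/dtau, dq/dtau) = (-1.000000, -2.000000); Gamma_ppp = 0.000000, Gamma_ppq = 0.000000, Gamma_pqq = 0.230769, Gamma_qpp = 0.000000, Gamma_qpq = -0.166667, Gamma_qqq = 0.000000; k1 = (-1.000000, -2.000000, -0.923077, 0.666667)
  k2: at (p, q) = (-0.100000, -0.950000), (dp/dtau, dq/dtau) = (-1.092308, -1.933333); Gamma_ppp = 0.000000, Gamma_ppq = 0.000000, Gamma_pqq = 0.234615, Gamma_qpp = 0.000000, Gamma_qpq = -0.163934, Gamma_qqq = 0.000000; k2 = (-1.092308, -1.933333, -0.876940, 0.692392)
  k3: at (p, q) = (-0.109231, -0.943333), (dp/dtau, dq/dtau) = (-1.087694, -1.930761); Gamma_ppp = 0.000000, Gamma_ppq = 0.000000, Gamma_pqq = 0.234970, Gamma_qpp = 0.000000, Gamma_qpq = -0.163687, Gamma_qqq = 0.000000; k3 = (-1.087694, -1.930761, -0.875931, 0.687509)
  k4: at (p, q) = (-0.217539, -1.136152), (dp/dtau, dq/dtau) = (-1.175186, -1.862498); Gamma_ppp = 0.000000, Gamma_ppq = 0.000000, Gamma_pqq = 0.239136, Gamma_qpp = 0.000000, Gamma_qpq = -0.160835, Gamma_qqq = 0.000000; k4 = (-1.175186, -1.862498, -0.829539, 0.704067)
  Y <- Y + (h/6)(k1 + 2k2 + 2k3 + k4): p = -0.2178, q = -1.1364, dp/dtau = -1.1753, dq/dtau = -1.8623
step 2:
  k1: at (p, q) = (-0.217840, -1.136356), (dp/dtau, dq/dtau) = (-1.175279, -1.862315); Gamma_ppp = 0.000000, Gamma_ppq = 0.000000, Gamma_pqq = 0.239148, Gamma_qpp = 0.000000, Gamma_qpq = -0.160828, Gamma_qqq = 0.000000; k1 = (-1.175279, -1.862315, -0.829416, 0.704019)
  k2: at (p, q) = (-0.335368, -1.322588), (dp/dtau, dq/dtau) = (-1.258220, -1.791914); Gamma_ppp = 0.000000, Gamma_ppq = 0.000000, Gamma_pqq = 0.243668, Gamma_qpp = 0.000000, Gamma_qpq = -0.157844, Gamma_qqq = 0.000000; k2 = (-1.258220, -1.791914, -0.782407, 0.711757)
  k3: at (p, q) = (-0.343662, -1.315548), (dp/dtau, dq/dtau) = (-1.253519, -1.791140); Gamma_ppp = 0.000000, Gamma_ppq = 0.000000, Gamma_pqq = 0.243987, Gamma_qpp = 0.000000, Gamma_qpq = -0.157638, Gamma_qqq = 0.000000; k3 = (-1.253519, -1.791140, -0.782755, 0.707865)
  k4: at (p, q) = (-0.468544, -1.494584), (dp/dtau, dq/dtau) = (-1.331830, -1.720742); Gamma_ppp = 0.000000, Gamma_ppq = 0.000000, Gamma_pqq = 0.248790, Gamma_qpp = 0.000000, Gamma_qpq = -0.154594, Gamma_qqq = 0.000000; k4 = (-1.331830, -1.720742, -0.736656, 0.708579)
  Y <- Y + (h/6)(k1 + 2k2 + 2k3 + k4): p = -0.4689, q = -1.4947, dp/dtau = -1.3318, dq/dtau = -1.7206
step 3:
  k1: at (p, q) = (-0.468859, -1.494662), (dp/dtau, dq/dtau) = (-1.331825, -1.720587); Gamma_ppp = 0.000000, Gamma_ppq = 0.000000, Gamma_pqq = 0.248802, Gamma_qpp = 0.000000, Gamma_qpq = -0.154587, Gamma_qqq = 0.000000; k1 = (-1.331825, -1.720587, -0.736559, 0.708478)
  k2: at (p, q) = (-0.602042, -1.666720), (dp/dtau, dq/dtau) = (-1.405481, -1.649740); Gamma_ppp = 0.000000, Gamma_ppq = 0.000000, Gamma_pqq = 0.253925, Gamma_qpp = 0.000000, Gamma_qpq = -0.151468, Gamma_qqq = 0.000000; k2 = (-1.405481, -1.649740, -0.691092, 0.702412)
  k3: at (p, q) = (-0.609407, -1.659636), (dp/dtau, dq/dtau) = (-1.400934, -1.650346); Gamma_ppp = 0.000000, Gamma_ppq = 0.000000, Gamma_pqq = 0.254208, Gamma_qpp = 0.000000, Gamma_qpq = -0.151299, Gamma_qqq = 0.000000; k3 = (-1.400934, -1.650346, -0.692372, 0.699617)
  k4: at (p, q) = (-0.749046, -1.824731), (dp/dtau, dq/dtau) = (-1.470299, -1.580664); Gamma_ppp = 0.000000, Gamma_ppq = 0.000000, Gamma_pqq = 0.259579, Gamma_qpp = 0.000000, Gamma_qpq = -0.148169, Gamma_qqq = 0.000000; k4 = (-1.470299, -1.580664, -0.648557, 0.688705)
  Y <- Y + (h/6)(k1 + 2k2 + 2k3 + k4): p = -0.7494, q = -1.8247, dp/dtau = -1.4702, dq/dtau = -1.5805

Answer: p = -0.7494, q = -1.8247, dp/dtau = -1.4702, dq/dtau = -1.5805


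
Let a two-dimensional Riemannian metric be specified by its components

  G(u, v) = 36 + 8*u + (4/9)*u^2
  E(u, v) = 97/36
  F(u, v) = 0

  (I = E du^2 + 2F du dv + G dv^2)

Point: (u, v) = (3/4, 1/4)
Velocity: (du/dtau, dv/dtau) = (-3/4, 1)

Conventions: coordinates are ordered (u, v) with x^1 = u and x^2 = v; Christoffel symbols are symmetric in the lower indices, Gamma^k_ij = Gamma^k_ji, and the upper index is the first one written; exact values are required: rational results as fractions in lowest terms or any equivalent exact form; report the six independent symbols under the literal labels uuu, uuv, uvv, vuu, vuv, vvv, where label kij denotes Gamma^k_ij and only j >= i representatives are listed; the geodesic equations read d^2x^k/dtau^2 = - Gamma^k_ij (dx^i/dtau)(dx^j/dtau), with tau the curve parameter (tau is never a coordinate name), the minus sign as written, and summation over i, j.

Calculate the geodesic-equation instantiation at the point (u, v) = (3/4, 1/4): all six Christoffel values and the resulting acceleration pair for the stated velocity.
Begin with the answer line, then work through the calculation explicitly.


Answer: Gamma_uuu = 0, Gamma_uuv = 0, Gamma_uvv = -156/97, Gamma_vuu = 0, Gamma_vuv = 4/39, Gamma_vvv = 0; accelerations (d^2u/dtau^2, d^2v/dtau^2) = (156/97, 2/13)

E = 97/36, F = 0, G = 169/4 at the point
E_u = 0, E_v = 0, F_u = 0, F_v = 0, G_u = 26/3, G_v = 0
EG - F^2 = 16393/144;  g^inv = (144/16393) * [[169/4, 0], [0, 97/36]]
first-kind symbols [ij,l] = (1/2)(d_i g_jl + d_j g_il - d_l g_ij): [uu,u] = E_u/2 = 0, [uu,v] = F_u - E_v/2 = 0, [uv,u] = E_v/2 = 0, [uv,v] = G_u/2 = 13/3, [vv,u] = F_v - G_u/2 = -13/3, [vv,v] = G_v/2 = 0
Gamma^u_ij = (G*[ij,u] - F*[ij,v])/(EG - F^2), Gamma^v_ij = (E*[ij,v] - F*[ij,u])/(EG - F^2)
Gamma_uuu = 0, Gamma_uuv = 0, Gamma_uvv = -156/97, Gamma_vuu = 0, Gamma_vuv = 4/39, Gamma_vvv = 0
d^2u/dtau^2 = -(Gamma_uuu*(-3/4)^2 + 2*Gamma_uuv*(-3/4)*(1) + Gamma_uvv*(1)^2) = 156/97
d^2v/dtau^2 = -(Gamma_vuu*(-3/4)^2 + 2*Gamma_vuv*(-3/4)*(1) + Gamma_vvv*(1)^2) = 2/13


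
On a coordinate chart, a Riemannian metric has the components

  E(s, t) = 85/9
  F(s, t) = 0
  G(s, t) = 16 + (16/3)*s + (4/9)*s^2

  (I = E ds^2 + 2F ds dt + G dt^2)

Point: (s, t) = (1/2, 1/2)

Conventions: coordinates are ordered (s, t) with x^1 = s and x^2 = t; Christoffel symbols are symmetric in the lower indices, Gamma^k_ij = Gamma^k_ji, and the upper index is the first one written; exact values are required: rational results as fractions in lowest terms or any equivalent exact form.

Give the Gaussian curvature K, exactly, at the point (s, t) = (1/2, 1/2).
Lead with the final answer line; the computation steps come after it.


Answer: K = 0

E = 85/9, F = 0, G = 169/9, EG - F^2 = 14365/81 at the point
E_s = 0, E_t = 0, F_s = 0, F_t = 0, G_s = 52/9, G_t = 0
E_tt = 0, F_st = 0, G_ss = 8/9
Evaluate Brioschi's two determinant matrices M1, M2 and divide by (EG - F^2)^2.
M1 = [[-E_tt/2 + F_st - G_ss/2, E_s/2, F_s - E_t/2], [F_t - G_s/2, E, F], [G_t/2, F, G]] = [[-4/9, 0, 0], [-26/9, 85/9, 0], [0, 0, 169/9]]; det M1 = -57460/729
M2 = [[0, E_t/2, G_s/2], [E_t/2, E, F], [G_s/2, F, G]] = [[0, 0, 26/9], [0, 85/9, 0], [26/9, 0, 169/9]]; det M2 = -57460/729
det M1 - det M2 = 0; K = 0 / (14365/81)^2 = 0


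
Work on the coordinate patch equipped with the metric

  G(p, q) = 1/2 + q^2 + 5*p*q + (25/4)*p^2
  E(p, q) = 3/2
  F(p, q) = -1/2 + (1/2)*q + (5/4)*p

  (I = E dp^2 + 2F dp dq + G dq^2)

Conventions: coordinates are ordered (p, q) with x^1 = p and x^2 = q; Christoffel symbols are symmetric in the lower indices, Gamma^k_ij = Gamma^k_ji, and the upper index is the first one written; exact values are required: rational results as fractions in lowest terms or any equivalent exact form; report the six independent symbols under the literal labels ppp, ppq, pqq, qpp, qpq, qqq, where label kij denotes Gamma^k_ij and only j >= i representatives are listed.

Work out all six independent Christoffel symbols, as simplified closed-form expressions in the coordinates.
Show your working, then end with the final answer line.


E = 3/2; F = -1/2 + (1/2)*q + (5/4)*p; G = 1/2 + q^2 + 5*p*q + (25/4)*p^2
Gamma^k_ij = (1/2) g^{kl} (d_i g_jl + d_j g_il - d_l g_ij), with g^inv = (1/(EG-F^2)) [[G, -F], [-F, E]]
first partials: E_p = 0, E_q = 0, F_p = 5/4, F_q = 1/2, G_p = 5*q + (25/2)*p, G_q = 2*q + 5*p
D = EG - F^2 = 1/2 + (1/2)*q + (5/4)*p + (5/4)*q^2 + (25/4)*p*q + (125/16)*p^2
expanded: Gamma^p_pp = (G E_p - 2F F_p + F E_q)/(2D), Gamma^p_pq = (G E_q - F G_p)/(2D), Gamma^p_qq = (2G F_q - G G_p - F G_q)/(2D), Gamma^q_pp = (2E F_p - E E_q - F E_p)/(2D), Gamma^q_pq = (E G_p - F E_q)/(2D), Gamma^q_qq = (E G_q - 2F F_q + F G_p)/(2D); substitute and cancel common factors

Answer: Gamma_ppp = (-25*p - 10*q + 10)/(125*p^2 + 100*p*q + 20*p + 20*q^2 + 8*q + 8), Gamma_ppq = (-125*p^2 - 100*p*q + 50*p - 20*q^2 + 20*q)/(125*p^2 + 100*p*q + 20*p + 20*q^2 + 8*q + 8), Gamma_pqq = (-625*p^3 - 750*p^2*q - 300*p*q^2 - 30*p - 40*q^3 - 12*q + 4)/(125*p^2 + 100*p*q + 20*p + 20*q^2 + 8*q + 8), Gamma_qpp = 30/(125*p^2 + 100*p*q + 20*p + 20*q^2 + 8*q + 8), Gamma_qpq = (150*p + 60*q)/(125*p^2 + 100*p*q + 20*p + 20*q^2 + 8*q + 8), Gamma_qqq = (125*p^2 + 100*p*q + 20*q^2 + 4)/(125*p^2 + 100*p*q + 20*p + 20*q^2 + 8*q + 8)


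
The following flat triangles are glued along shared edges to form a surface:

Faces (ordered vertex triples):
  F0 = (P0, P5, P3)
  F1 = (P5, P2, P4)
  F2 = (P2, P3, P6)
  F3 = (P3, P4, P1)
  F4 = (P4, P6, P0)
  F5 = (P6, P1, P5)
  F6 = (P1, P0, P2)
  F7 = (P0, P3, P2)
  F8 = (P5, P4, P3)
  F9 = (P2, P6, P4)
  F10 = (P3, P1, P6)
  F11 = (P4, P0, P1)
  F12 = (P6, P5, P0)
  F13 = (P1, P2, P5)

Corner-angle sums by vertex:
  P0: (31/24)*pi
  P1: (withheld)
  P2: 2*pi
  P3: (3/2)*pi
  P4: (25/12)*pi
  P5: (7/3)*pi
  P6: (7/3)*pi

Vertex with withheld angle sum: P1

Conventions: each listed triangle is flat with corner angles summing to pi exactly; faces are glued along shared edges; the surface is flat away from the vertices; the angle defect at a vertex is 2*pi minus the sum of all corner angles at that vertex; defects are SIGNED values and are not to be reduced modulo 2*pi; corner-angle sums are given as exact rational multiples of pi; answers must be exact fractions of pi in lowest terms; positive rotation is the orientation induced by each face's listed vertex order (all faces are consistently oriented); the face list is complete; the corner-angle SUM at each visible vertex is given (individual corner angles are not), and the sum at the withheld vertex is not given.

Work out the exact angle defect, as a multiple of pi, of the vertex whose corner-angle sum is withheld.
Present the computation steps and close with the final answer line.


V = 7, E = 21, F = 14; chi = V - E + F = 0
Gauss-Bonnet: total defect = 2*pi*chi = 0; visible defects sum to (11/24)*pi

Answer: defect(P1) = (-11/24)*pi


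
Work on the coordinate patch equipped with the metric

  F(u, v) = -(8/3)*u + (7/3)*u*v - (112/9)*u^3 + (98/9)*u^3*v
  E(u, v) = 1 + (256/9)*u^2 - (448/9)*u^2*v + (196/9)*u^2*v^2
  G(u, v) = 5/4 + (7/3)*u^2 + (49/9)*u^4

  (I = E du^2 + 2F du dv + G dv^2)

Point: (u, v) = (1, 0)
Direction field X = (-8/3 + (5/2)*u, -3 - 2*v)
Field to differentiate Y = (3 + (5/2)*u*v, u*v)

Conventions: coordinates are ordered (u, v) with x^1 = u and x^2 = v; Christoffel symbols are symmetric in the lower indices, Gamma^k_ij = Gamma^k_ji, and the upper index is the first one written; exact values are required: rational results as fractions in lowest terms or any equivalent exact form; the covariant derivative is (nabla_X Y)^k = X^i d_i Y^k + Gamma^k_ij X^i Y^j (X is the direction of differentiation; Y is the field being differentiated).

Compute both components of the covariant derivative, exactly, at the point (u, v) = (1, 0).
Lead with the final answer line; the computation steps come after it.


Answer: (nabla_X Y)^u = -5131/2698, (nabla_X Y)^v = -8059/1349

E = 265/9, F = -136/9, G = 325/36 at the point
E_u = 512/9, E_v = -448/9, F_u = -40, F_v = 119/9, G_u = 238/9, G_v = 0
EG - F^2 = 1349/36;  g^inv = (36/1349) * [[325/36, 136/9], [136/9, 265/9]]
first-kind symbols [ij,l] = (1/2)(d_i g_jl + d_j g_il - d_l g_ij): [uu,u] = E_u/2 = 256/9, [uu,v] = F_u - E_v/2 = -136/9, [uv,u] = E_v/2 = -224/9, [uv,v] = G_u/2 = 119/9, [vv,u] = F_v - G_u/2 = 0, [vv,v] = G_v/2 = 0
Gamma^u_ij = (G*[ij,u] - F*[ij,v])/(EG - F^2), Gamma^v_ij = (E*[ij,v] - F*[ij,u])/(EG - F^2)
Gamma_uuu = 1024/1349, Gamma_uuv = -896/1349, Gamma_uvv = 0, Gamma_vuu = -544/1349, Gamma_vuv = 476/1349, Gamma_vvv = 0
X = (-1/6, -3), Y = (3, 0) at the point


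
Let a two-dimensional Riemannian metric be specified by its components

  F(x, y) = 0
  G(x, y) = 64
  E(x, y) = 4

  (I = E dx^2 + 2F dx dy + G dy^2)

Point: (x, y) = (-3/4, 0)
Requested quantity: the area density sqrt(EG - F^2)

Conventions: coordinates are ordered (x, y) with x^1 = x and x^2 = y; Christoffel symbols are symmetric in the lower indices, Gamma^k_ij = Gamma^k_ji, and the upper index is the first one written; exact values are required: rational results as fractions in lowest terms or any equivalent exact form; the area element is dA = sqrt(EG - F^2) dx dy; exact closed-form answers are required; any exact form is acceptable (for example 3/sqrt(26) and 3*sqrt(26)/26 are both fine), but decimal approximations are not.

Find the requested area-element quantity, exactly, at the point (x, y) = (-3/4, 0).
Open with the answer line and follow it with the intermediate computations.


Answer: sqrt(EG - F^2) = 16

E = 4, F = 0, G = 64; EG - F^2 = 256


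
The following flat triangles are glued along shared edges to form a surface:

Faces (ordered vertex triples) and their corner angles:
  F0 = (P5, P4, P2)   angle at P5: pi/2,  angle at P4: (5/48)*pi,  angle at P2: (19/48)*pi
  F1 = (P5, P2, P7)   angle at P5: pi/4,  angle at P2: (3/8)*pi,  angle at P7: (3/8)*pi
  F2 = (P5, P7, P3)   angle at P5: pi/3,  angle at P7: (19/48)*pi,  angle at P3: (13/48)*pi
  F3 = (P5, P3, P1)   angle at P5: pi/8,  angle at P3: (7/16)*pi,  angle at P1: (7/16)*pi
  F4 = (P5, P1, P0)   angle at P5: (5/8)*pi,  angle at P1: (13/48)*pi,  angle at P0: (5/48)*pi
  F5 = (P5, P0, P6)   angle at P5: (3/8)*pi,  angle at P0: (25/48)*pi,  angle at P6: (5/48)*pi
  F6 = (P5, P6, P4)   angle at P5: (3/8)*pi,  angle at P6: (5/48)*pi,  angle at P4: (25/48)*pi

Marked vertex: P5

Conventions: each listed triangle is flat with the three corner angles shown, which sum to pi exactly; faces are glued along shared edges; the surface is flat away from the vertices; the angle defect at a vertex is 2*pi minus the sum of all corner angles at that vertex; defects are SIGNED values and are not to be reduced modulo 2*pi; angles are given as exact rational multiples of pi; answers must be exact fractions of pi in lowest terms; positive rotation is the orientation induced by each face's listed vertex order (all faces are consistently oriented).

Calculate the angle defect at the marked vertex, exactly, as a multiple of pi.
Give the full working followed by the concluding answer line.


Sum of corner angles at P5: (31/12)*pi
defect = 2*pi - (31/12)*pi

Answer: defect(P5) = (-7/12)*pi


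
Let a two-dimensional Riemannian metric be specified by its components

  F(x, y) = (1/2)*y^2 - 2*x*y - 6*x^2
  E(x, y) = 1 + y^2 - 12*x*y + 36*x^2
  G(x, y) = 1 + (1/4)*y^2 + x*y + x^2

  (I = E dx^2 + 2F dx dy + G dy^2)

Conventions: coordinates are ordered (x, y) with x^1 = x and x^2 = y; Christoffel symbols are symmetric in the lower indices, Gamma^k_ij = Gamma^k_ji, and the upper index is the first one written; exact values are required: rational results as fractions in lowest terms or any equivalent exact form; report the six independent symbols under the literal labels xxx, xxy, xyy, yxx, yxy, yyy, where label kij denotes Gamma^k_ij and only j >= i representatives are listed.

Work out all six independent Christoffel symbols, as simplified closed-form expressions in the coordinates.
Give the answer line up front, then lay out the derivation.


Answer: Gamma_xxx = (144*x - 24*y)/(148*x^2 - 44*x*y + 5*y^2 + 4), Gamma_xxy = (-24*x + 4*y)/(148*x^2 - 44*x*y + 5*y^2 + 4), Gamma_xyy = (-12*x + 2*y)/(148*x^2 - 44*x*y + 5*y^2 + 4), Gamma_yxx = (-24*x - 12*y)/(148*x^2 - 44*x*y + 5*y^2 + 4), Gamma_yxy = (4*x + 2*y)/(148*x^2 - 44*x*y + 5*y^2 + 4), Gamma_yyy = (2*x + y)/(148*x^2 - 44*x*y + 5*y^2 + 4)

E = 1 + y^2 - 12*x*y + 36*x^2; F = (1/2)*y^2 - 2*x*y - 6*x^2; G = 1 + (1/4)*y^2 + x*y + x^2
Gamma^k_ij = (1/2) g^{kl} (d_i g_jl + d_j g_il - d_l g_ij), with g^inv = (1/(EG-F^2)) [[G, -F], [-F, E]]
first partials: E_x = -12*y + 72*x, E_y = 2*y - 12*x, F_x = -2*y - 12*x, F_y = y - 2*x, G_x = y + 2*x, G_y = (1/2)*y + x
D = EG - F^2 = 1 + (5/4)*y^2 - 11*x*y + 37*x^2
expanded: Gamma^x_xx = (G E_x - 2F F_x + F E_y)/(2D), Gamma^x_xy = (G E_y - F G_x)/(2D), Gamma^x_yy = (2G F_y - G G_x - F G_y)/(2D), Gamma^y_xx = (2E F_x - E E_y - F E_x)/(2D), Gamma^y_xy = (E G_x - F E_y)/(2D), Gamma^y_yy = (E G_y - 2F F_y + F G_x)/(2D); substitute and cancel common factors


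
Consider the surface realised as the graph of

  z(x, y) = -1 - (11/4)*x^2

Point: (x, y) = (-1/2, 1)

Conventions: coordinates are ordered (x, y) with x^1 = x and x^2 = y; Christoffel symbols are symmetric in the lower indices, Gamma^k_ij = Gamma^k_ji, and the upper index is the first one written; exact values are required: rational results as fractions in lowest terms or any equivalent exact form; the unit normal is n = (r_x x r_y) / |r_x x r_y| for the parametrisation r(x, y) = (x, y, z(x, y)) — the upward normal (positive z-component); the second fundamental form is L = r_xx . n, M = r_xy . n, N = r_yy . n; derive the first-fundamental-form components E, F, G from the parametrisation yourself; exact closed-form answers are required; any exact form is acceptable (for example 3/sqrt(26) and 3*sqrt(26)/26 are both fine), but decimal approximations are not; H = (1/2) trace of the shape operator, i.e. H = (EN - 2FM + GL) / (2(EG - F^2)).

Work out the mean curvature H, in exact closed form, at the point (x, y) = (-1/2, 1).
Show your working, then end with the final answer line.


z_x = 11/4, z_y = 0, z_xx = -11/2, z_xy = 0, z_yy = 0
E = 137/16, F = 0, G = 1; answer radicand W^2 = 137/16
unnormalised second-form numerators: l = -11/2, m = 0, n = 0; L = l/sqrt(137/16), and similarly M = m/sqrt(W^2), N = n/sqrt(W^2)
H = (E*n - 2*F*m + G*l) / (2*(EG - F^2)*sqrt(W^2)); E*n - 2*F*m + G*l = -11/2, EG - F^2 = 137/16, so H = (-44/137)/sqrt(137/16)

Answer: H = -176*sqrt(137)/18769


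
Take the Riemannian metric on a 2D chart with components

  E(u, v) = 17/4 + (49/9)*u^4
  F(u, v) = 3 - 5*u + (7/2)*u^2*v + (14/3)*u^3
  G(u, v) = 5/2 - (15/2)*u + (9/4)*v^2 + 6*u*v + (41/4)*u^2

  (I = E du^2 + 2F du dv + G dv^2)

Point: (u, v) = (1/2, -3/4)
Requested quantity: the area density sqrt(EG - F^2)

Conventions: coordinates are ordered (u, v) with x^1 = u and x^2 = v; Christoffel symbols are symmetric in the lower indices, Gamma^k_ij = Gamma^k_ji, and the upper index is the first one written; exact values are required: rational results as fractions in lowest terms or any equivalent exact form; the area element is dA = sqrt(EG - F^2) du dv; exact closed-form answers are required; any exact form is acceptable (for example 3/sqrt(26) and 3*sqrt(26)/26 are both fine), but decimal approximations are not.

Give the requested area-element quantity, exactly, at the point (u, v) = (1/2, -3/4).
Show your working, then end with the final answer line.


E = 661/144, F = 41/96, G = 21/64; EG - F^2 = 1525/1152

Answer: sqrt(EG - F^2) = 5*sqrt(122)/48


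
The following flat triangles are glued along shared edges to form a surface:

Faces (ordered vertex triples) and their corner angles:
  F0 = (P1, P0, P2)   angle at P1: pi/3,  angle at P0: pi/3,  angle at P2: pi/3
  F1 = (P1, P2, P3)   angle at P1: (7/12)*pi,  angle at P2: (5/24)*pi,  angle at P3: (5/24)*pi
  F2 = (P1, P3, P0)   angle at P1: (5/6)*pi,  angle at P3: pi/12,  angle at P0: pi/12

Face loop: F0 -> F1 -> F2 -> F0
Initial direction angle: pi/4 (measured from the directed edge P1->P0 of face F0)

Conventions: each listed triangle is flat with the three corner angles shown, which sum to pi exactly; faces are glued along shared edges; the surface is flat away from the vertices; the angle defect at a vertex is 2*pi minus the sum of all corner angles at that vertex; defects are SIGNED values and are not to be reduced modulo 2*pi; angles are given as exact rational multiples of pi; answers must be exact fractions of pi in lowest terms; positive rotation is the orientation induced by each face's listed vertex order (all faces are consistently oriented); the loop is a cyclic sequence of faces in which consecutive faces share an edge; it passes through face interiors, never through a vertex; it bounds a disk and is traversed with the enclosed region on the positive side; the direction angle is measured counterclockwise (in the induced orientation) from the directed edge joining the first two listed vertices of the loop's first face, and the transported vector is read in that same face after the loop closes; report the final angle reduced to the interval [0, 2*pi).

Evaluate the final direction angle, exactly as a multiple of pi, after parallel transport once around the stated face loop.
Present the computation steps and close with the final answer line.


enclosed vertex P1: corner angles sum to (7/4)*pi, defect = 2*pi - (7/4)*pi = pi/4
the final direction is the initial angle plus the enclosed defects, taken mod 2*pi in the induced orientation
final angle = pi/4 + pi/4 = pi/2 (mod 2*pi)

Answer: final direction angle = pi/2


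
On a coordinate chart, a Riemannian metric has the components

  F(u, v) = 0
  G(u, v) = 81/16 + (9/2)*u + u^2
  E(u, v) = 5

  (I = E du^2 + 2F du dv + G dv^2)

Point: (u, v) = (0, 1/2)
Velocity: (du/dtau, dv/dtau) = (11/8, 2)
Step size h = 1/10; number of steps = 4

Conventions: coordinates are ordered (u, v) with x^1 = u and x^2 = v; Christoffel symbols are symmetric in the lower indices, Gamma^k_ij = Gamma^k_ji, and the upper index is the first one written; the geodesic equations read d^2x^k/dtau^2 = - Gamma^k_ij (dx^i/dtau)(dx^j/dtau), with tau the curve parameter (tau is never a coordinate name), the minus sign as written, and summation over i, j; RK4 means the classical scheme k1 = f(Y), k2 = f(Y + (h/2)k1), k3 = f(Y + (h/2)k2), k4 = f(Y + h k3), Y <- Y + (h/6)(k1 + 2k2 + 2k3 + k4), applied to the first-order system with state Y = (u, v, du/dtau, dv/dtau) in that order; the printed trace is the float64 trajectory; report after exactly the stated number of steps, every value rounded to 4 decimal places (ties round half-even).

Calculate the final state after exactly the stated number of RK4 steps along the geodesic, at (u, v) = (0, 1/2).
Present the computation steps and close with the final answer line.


f(Y) = (du/dtau, dv/dtau, -Gamma^u_ij Y'^i Y'^j, -Gamma^v_ij Y'^i Y'^j) with the Gammas evaluated at the stage position; h = 0.100000; intermediate values shown to 6 dp
step 0: u = 0.0000, v = 0.5000, du/dtau = 1.3750, dv/dtau = 2.0000
step 1:
  k1: at (u, v) = (0.000000, 0.500000), (du/dtau, dv/dtau) = (1.375000, 2.000000); Gamma_uuu = 0.000000, Gamma_uuv = 0.000000, Gamma_uvv = -0.450000, Gamma_vuu = 0.000000, Gamma_vuv = 0.444444, Gamma_vvv = 0.000000; k1 = (1.375000, 2.000000, 1.800000, -2.444444)
  k2: at (u, v) = (0.068750, 0.600000), (du/dtau, dv/dtau) = (1.465000, 1.877778); Gamma_uuu = 0.000000, Gamma_uuv = 0.000000, Gamma_uvv = -0.463750, Gamma_vuu = 0.000000, Gamma_vuv = 0.431267, Gamma_vvv = 0.000000; k2 = (1.465000, 1.877778, 1.635205, -2.372782)
  k3: at (u, v) = (0.073250, 0.593889), (du/dtau, dv/dtau) = (1.456760, 1.881361); Gamma_uuu = 0.000000, Gamma_uuv = 0.000000, Gamma_uvv = -0.464650, Gamma_vuu = 0.000000, Gamma_vuv = 0.430432, Gamma_vvv = 0.000000; k3 = (1.456760, 1.881361, 1.644637, -2.359360)
  k4: at (u, v) = (0.145676, 0.688136), (du/dtau, dv/dtau) = (1.539464, 1.764064); Gamma_uuu = 0.000000, Gamma_uuv = 0.000000, Gamma_uvv = -0.479135, Gamma_vuu = 0.000000, Gamma_vuv = 0.417419, Gamma_vvv = 0.000000; k4 = (1.539464, 1.764064, 1.491031, -2.267178)
  Y <- Y + (h/6)(k1 + 2k2 + 2k3 + k4): u = 0.1460, v = 0.6880, du/dtau = 1.5392, dv/dtau = 1.7637
step 2:
  k1: at (u, v) = (0.145966, 0.688039), (du/dtau, dv/dtau) = (1.539179, 1.763735); Gamma_uuu = 0.000000, Gamma_uuv = 0.000000, Gamma_uvv = -0.479193, Gamma_vuu = 0.000000, Gamma_vuv = 0.417368, Gamma_vvv = 0.000000; k1 = (1.539179, 1.763735, 1.490656, -2.266061)
  k2: at (u, v) = (0.222925, 0.776226), (du/dtau, dv/dtau) = (1.613711, 1.650432); Gamma_uuu = 0.000000, Gamma_uuv = 0.000000, Gamma_uvv = -0.494585, Gamma_vuu = 0.000000, Gamma_vuv = 0.404379, Gamma_vvv = 0.000000; k2 = (1.613711, 1.650432, 1.347213, -2.153984)
  k3: at (u, v) = (0.226652, 0.770561), (du/dtau, dv/dtau) = (1.606539, 1.656036); Gamma_uuu = 0.000000, Gamma_uuv = 0.000000, Gamma_uvv = -0.495330, Gamma_vuu = 0.000000, Gamma_vuv = 0.403771, Gamma_vvv = 0.000000; k3 = (1.606539, 1.656036, 1.358421, -2.148454)
  k4: at (u, v) = (0.306620, 0.853643), (du/dtau, dv/dtau) = (1.675021, 1.548889); Gamma_uuu = 0.000000, Gamma_uuv = 0.000000, Gamma_uvv = -0.511324, Gamma_vuu = 0.000000, Gamma_vuv = 0.391141, Gamma_vvv = 0.000000; k4 = (1.675021, 1.548889, 1.226696, -2.029572)
  Y <- Y + (h/6)(k1 + 2k2 + 2k3 + k4): u = 0.3069, v = 0.8535, du/dtau = 1.6747, dv/dtau = 1.5487
step 3:
  k1: at (u, v) = (0.306878, 0.853465), (du/dtau, dv/dtau) = (1.674656, 1.548726); Gamma_uuu = 0.000000, Gamma_uuv = 0.000000, Gamma_uvv = -0.511376, Gamma_vuu = 0.000000, Gamma_vuv = 0.391102, Gamma_vvv = 0.000000; k1 = (1.674656, 1.548726, 1.226562, -2.028711)
  k2: at (u, v) = (0.390611, 0.930901), (du/dtau, dv/dtau) = (1.735984, 1.447291); Gamma_uuu = 0.000000, Gamma_uuv = 0.000000, Gamma_uvv = -0.528122, Gamma_vuu = 0.000000, Gamma_vuv = 0.378700, Gamma_vvv = 0.000000; k2 = (1.735984, 1.447291, 1.106232, -1.902949)
  k3: at (u, v) = (0.393677, 0.925830), (du/dtau, dv/dtau) = (1.729967, 1.453579); Gamma_uuu = 0.000000, Gamma_uuv = 0.000000, Gamma_uvv = -0.528735, Gamma_vuu = 0.000000, Gamma_vuv = 0.378261, Gamma_vvv = 0.000000; k3 = (1.729967, 1.453579, 1.117161, -1.902383)
  k4: at (u, v) = (0.479875, 0.998823), (du/dtau, dv/dtau) = (1.786372, 1.358488); Gamma_uuu = 0.000000, Gamma_uuv = 0.000000, Gamma_uvv = -0.545975, Gamma_vuu = 0.000000, Gamma_vuv = 0.366317, Gamma_vvv = 0.000000; k4 = (1.786372, 1.358488, 1.007591, -1.777931)
  Y <- Y + (h/6)(k1 + 2k2 + 2k3 + k4): u = 0.4801, v = 0.9986, du/dtau = 1.7860, dv/dtau = 1.3584
step 4:
  k1: at (u, v) = (0.480094, 0.998614), (du/dtau, dv/dtau) = (1.786005, 1.358438); Gamma_uuu = 0.000000, Gamma_uuv = 0.000000, Gamma_uvv = -0.546019, Gamma_vuu = 0.000000, Gamma_vuv = 0.366288, Gamma_vvv = 0.000000; k1 = (1.786005, 1.358438, 1.007598, -1.777358)
  k2: at (u, v) = (0.569394, 1.066536), (du/dtau, dv/dtau) = (1.836384, 1.269570); Gamma_uuu = 0.000000, Gamma_uuv = 0.000000, Gamma_uvv = -0.563879, Gamma_vuu = 0.000000, Gamma_vuv = 0.354686, Gamma_vvv = 0.000000; k2 = (1.836384, 1.269570, 0.908864, -1.653844)
  k3: at (u, v) = (0.571913, 1.062093), (du/dtau, dv/dtau) = (1.831448, 1.275746); Gamma_uuu = 0.000000, Gamma_uuv = 0.000000, Gamma_uvv = -0.564383, Gamma_vuu = 0.000000, Gamma_vuv = 0.354370, Gamma_vvv = 0.000000; k3 = (1.831448, 1.275746, 0.918548, -1.655942)
  k4: at (u, v) = (0.663238, 1.126189), (du/dtau, dv/dtau) = (1.877859, 1.192844); Gamma_uuu = 0.000000, Gamma_uuv = 0.000000, Gamma_uvv = -0.582648, Gamma_vuu = 0.000000, Gamma_vuv = 0.343261, Gamma_vvv = 0.000000; k4 = (1.877859, 1.192844, 0.829036, -1.537803)
  Y <- Y + (h/6)(k1 + 2k2 + 2k3 + k4): u = 0.6634, v = 1.1260, du/dtau = 1.8775, dv/dtau = 1.1929

Answer: u = 0.6634, v = 1.1260, du/dtau = 1.8775, dv/dtau = 1.1929


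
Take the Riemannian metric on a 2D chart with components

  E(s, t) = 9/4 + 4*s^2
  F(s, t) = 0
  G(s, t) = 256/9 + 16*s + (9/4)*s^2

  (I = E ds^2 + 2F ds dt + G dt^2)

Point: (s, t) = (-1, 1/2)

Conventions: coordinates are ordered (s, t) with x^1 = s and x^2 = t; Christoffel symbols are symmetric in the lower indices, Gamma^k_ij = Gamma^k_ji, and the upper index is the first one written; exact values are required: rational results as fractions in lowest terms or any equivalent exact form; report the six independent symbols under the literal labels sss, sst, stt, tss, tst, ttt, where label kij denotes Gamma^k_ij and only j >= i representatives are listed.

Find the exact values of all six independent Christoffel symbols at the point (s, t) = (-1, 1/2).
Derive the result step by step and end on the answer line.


E = 25/4, F = 0, G = 529/36 at the point
E_s = -8, E_t = 0, F_s = 0, F_t = 0, G_s = 23/2, G_t = 0
EG - F^2 = 13225/144;  g^inv = (144/13225) * [[529/36, 0], [0, 25/4]]
first-kind symbols [ij,l] = (1/2)(d_i g_jl + d_j g_il - d_l g_ij): [ss,s] = E_s/2 = -4, [ss,t] = F_s - E_t/2 = 0, [st,s] = E_t/2 = 0, [st,t] = G_s/2 = 23/4, [tt,s] = F_t - G_s/2 = -23/4, [tt,t] = G_t/2 = 0
Gamma^s_ij = (G*[ij,s] - F*[ij,t])/(EG - F^2), Gamma^t_ij = (E*[ij,t] - F*[ij,s])/(EG - F^2)

Answer: Gamma_sss = -16/25, Gamma_sst = 0, Gamma_stt = -23/25, Gamma_tss = 0, Gamma_tst = 9/23, Gamma_ttt = 0


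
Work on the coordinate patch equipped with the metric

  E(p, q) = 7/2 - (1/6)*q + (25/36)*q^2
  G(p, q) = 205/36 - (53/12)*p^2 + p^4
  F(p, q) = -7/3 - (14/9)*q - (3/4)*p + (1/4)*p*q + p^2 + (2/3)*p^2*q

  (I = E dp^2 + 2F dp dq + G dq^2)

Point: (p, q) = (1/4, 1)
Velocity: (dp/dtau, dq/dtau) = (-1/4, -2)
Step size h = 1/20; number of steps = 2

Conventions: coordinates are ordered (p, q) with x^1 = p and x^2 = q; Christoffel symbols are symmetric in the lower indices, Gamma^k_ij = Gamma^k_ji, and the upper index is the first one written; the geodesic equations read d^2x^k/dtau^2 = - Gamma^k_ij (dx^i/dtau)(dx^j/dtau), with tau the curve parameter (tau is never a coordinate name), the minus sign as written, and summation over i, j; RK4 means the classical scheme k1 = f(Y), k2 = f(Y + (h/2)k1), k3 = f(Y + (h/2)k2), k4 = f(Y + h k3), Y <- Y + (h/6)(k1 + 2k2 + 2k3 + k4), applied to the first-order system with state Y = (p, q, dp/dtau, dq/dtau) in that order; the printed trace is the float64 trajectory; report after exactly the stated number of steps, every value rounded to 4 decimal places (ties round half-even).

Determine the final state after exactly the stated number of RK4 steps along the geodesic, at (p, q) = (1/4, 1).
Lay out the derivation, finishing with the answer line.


f(Y) = (dp/dtau, dq/dtau, -Gamma^p_ij Y'^i Y'^j, -Gamma^q_ij Y'^i Y'^j) with the Gammas evaluated at the stage position; h = 0.050000; intermediate values shown to 6 dp
step 0: p = 0.2500, q = 1.0000, dp/dtau = -0.2500, dq/dtau = -2.0000
step 1:
  k1: at (p, q) = (0.250000, 1.000000), (dp/dtau, dq/dtau) = (-0.250000, -2.000000); Gamma_ppp = -0.165707, Gamma_ppq = -0.134450, Gamma_pqq = -0.313124, Gamma_qpp = -0.170711, Gamma_qpq = -0.294815, Gamma_qqq = -0.225776; k1 = (-0.250000, -2.000000, 1.397303, 1.208589)
  k2: at (p, q) = (0.243750, 0.950000), (dp/dtau, dq/dtau) = (-0.215067, -1.969785); Gamma_ppp = -0.164422, Gamma_ppq = -0.130070, Gamma_pqq = -0.324106, Gamma_qpp = -0.169964, Gamma_qpq = -0.284595, Gamma_qqq = -0.228907; k2 = (-0.215067, -1.969785, 1.375359, 1.137164)
  k3: at (p, q) = (0.244623, 0.950755), (dp/dtau, dq/dtau) = (-0.215616, -1.971571); Gamma_ppp = -0.163122, Gamma_ppq = -0.132105, Gamma_pqq = -0.321204, Gamma_qpp = -0.168620, Gamma_qpq = -0.286802, Gamma_qqq = -0.226985; k3 = (-0.215616, -1.971571, 1.368450, 1.133989)
  k4: at (p, q) = (0.239219, 0.901421), (dp/dtau, dq/dtau) = (-0.181578, -1.943301); Gamma_ppp = -0.159913, Gamma_ppq = -0.130175, Gamma_pqq = -0.328412, Gamma_qpp = -0.166048, Gamma_qpq = -0.279131, Gamma_qqq = -0.227352; k4 = (-0.181578, -1.943301, 1.337359, 1.061039)
  Y <- Y + (h/6)(k1 + 2k2 + 2k3 + k4): p = 0.2392, q = 0.9014, dp/dtau = -0.1815, dq/dtau = -1.9432
step 2:
  k1: at (p, q) = (0.239225, 0.901450), (dp/dtau, dq/dtau) = (-0.181481, -1.943234); Gamma_ppp = -0.159910, Gamma_ppq = -0.130184, Gamma_pqq = -0.328397, Gamma_qpp = -0.166044, Gamma_qpq = -0.279143, Gamma_qqq = -0.227345; k1 = (-0.181481, -1.943234, 1.337167, 1.060844)
  k2: at (p, q) = (0.234688, 0.852869), (dp/dtau, dq/dtau) = (-0.148052, -1.916713); Gamma_ppp = -0.155082, Gamma_ppq = -0.130483, Gamma_pqq = -0.332074, Gamma_qpp = -0.161931, Gamma_qpq = -0.273811, Gamma_qqq = -0.225247; k2 = (-0.148052, -1.916713, 1.297426, 0.986457)
  k3: at (p, q) = (0.235524, 0.853532), (dp/dtau, dq/dtau) = (-0.149045, -1.918572); Gamma_ppp = -0.154028, Gamma_ppq = -0.132237, Gamma_pqq = -0.329494, Gamma_qpp = -0.160824, Gamma_qpq = -0.275732, Gamma_qqq = -0.223614; k3 = (-0.149045, -1.918572, 1.291890, 0.984370)
  k4: at (p, q) = (0.231773, 0.805521), (dp/dtau, dq/dtau) = (-0.116887, -1.894015); Gamma_ppp = -0.148109, Gamma_ppq = -0.134205, Gamma_pqq = -0.330325, Gamma_qpp = -0.155671, Gamma_qpq = -0.272168, Gamma_qqq = -0.219667; k4 = (-0.116887, -1.894015, 1.246420, 0.910644)
  Y <- Y + (h/6)(k1 + 2k2 + 2k3 + k4): p = 0.2318, q = 0.8056, dp/dtau = -0.1168, dq/dtau = -1.8940

Answer: p = 0.2318, q = 0.8056, dp/dtau = -0.1168, dq/dtau = -1.8940
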